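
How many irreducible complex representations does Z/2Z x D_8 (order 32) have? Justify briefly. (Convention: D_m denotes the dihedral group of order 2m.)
14

Explanation: The number of irreducible complex representations of a finite group equals its number of conjugacy classes. For a direct product, #classes(G x H) = #classes(G) * #classes(H). Z/2Z has 2 classes (abelian), D_8 has 7 classes, so 2 * 7 = 14, so Z/2Z x D_8 (order 32) has exactly 14 irreducible complex representations.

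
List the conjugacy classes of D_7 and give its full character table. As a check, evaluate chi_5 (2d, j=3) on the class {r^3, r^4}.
Conjugacy classes: {e} of size 1, {r^1, r^6} of size 2, {r^2, r^5} of size 2, {r^3, r^4} of size 2, {s, sr, ..., sr^6} of size 7.
Character table:
  irrep \ class              {e} (size 1)  {r^1, r^6} (size 2)  {r^2, r^5} (size 2)  {r^3, r^4} (size 2)  {s, sr, ..., sr^6} (size 7)
  chi_1 (triv)               1             1                    1                    1                    1                          
  chi_2 (sign: r->1, s->-1)  1             1                    1                    1                    -1                         
  chi_3 (2d, j=1)            2             2*cos(2*pi/7)        -2*cos(3*pi/7)       -2*cos(pi/7)         0                          
  chi_4 (2d, j=2)            2             -2*cos(3*pi/7)       -2*cos(pi/7)         2*cos(2*pi/7)        0                          
  chi_5 (2d, j=3)            2             -2*cos(pi/7)         2*cos(2*pi/7)        -2*cos(3*pi/7)       0                          

Spot check: chi_5 (2d, j=3) on {r^3, r^4} = -2*cos(3*pi/7).

Proof sketch: D_7 has order 2*7 = 14 with 5 conjugacy classes, hence 5 irreducibles. Sum of squared dims 1 + 1 + 4 + 4 + 4 = 14 = |G|. Linear characters come from the abelianisation; the 2-dimensional irreps have character r^k -> 2*cos(2*pi*j*k/7), reflections -> 0.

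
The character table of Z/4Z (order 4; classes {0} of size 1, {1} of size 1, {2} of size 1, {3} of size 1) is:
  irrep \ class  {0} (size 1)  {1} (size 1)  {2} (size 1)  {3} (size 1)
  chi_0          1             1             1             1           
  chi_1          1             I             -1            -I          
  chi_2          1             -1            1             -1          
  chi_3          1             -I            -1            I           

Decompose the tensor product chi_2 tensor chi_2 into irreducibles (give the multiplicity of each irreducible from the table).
chi_2 tensor chi_2 = chi_0 (all other irreducibles have multiplicity 0).

The character of a tensor product is the pointwise product (chi_2 * chi_2)(C) = chi_2(C) * chi_2(C):
  {0}: (1)*(1), {1}: (-1)*(-1), {2}: (1)*(1), {3}: (-1)*(-1)
so (chi_2 * chi_2) takes values
  {0} -> 1, {1} -> 1, {2} -> 1, {3} -> 1.
Now take the inner product of this character with each irreducible chi from the table, <chi_2*chi_2, chi> = (1/4) sum_C |C| (chi_2*chi_2)(C) conj(chi(C)):
  <chi_2*chi_2, chi_0> = (1/4)[1*(1)*conj(1) + 1*(1)*conj(1) + 1*(1)*conj(1) + 1*(1)*conj(1)]
      = (1/4)[(1) + (1) + (1) + (1)] = 4/4 = 1
  <chi_2*chi_2, chi_1> = (1/4)[1*(1)*conj(1) + 1*(1)*conj(I) + 1*(1)*conj(-1) + 1*(1)*conj(-I)]
      = (1/4)[(1) + (-I) + (-1) + (I)] = 0/4 = 0
  <chi_2*chi_2, chi_2> = (1/4)[1*(1)*conj(1) + 1*(1)*conj(-1) + 1*(1)*conj(1) + 1*(1)*conj(-1)]
      = (1/4)[(1) + (-1) + (1) + (-1)] = 0/4 = 0
  <chi_2*chi_2, chi_3> = (1/4)[1*(1)*conj(1) + 1*(1)*conj(-I) + 1*(1)*conj(-1) + 1*(1)*conj(I)]
      = (1/4)[(1) + (I) + (-1) + (-I)] = 0/4 = 0
(Exp terms are combined using exp(i*s)*conj(exp(i*t)) = exp(i*(s-t)), and sums of them are collapsed using the identity that for every m > 1 the m distinct m-th roots of unity sum to 0, e.g. 1 + exp(2*I*pi/3) + exp(-2*I*pi/3) = 0.)
Hence the multiplicities are chi_0: 1. Dimension check: dim(chi_2)*dim(chi_2) = 1*1 = 1 and sum (mult * dim) = 1*1 = 1.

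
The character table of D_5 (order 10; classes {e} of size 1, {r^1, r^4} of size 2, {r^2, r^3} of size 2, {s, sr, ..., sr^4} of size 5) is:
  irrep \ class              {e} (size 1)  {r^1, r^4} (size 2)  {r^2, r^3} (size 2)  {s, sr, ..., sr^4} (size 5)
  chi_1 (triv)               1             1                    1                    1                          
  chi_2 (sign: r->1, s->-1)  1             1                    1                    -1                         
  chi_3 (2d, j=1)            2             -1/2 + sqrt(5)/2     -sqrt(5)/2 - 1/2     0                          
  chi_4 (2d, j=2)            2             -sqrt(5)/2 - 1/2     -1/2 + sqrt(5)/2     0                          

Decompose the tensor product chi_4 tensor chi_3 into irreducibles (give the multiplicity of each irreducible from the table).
chi_4 tensor chi_3 = chi_3 + chi_4 (all other irreducibles have multiplicity 0).

Solution. The character of a tensor product is the pointwise product (chi_4 * chi_3)(C) = chi_4(C) * chi_3(C):
  {e}: (2)*(2), {r^1, r^4}: (-sqrt(5)/2 - 1/2)*(-1/2 + sqrt(5)/2), {r^2, r^3}: (-1/2 + sqrt(5)/2)*(-sqrt(5)/2 - 1/2), {s, sr, ..., sr^4}: (0)*(0)
so (chi_4 * chi_3) takes values
  {e} -> 4, {r^1, r^4} -> -1, {r^2, r^3} -> -1, {s, sr, ..., sr^4} -> 0.
Now take the inner product of this character with each irreducible chi from the table, <chi_4*chi_3, chi> = (1/10) sum_C |C| (chi_4*chi_3)(C) conj(chi(C)):
  <chi_4*chi_3, chi_1> = (1/10)[1*(4)*conj(1) + 2*(-1)*conj(1) + 2*(-1)*conj(1) + 5*(0)*conj(1)]
      = (1/10)[(4) + (-2) + (-2) + (0)] = 0/10 = 0
  <chi_4*chi_3, chi_2> = (1/10)[1*(4)*conj(1) + 2*(-1)*conj(1) + 2*(-1)*conj(1) + 5*(0)*conj(-1)]
      = (1/10)[(4) + (-2) + (-2) + (0)] = 0/10 = 0
  <chi_4*chi_3, chi_3> = (1/10)[1*(4)*conj(2) + 2*(-1)*conj(-1/2 + sqrt(5)/2) + 2*(-1)*conj(-sqrt(5)/2 - 1/2) + 5*(0)*conj(0)]
      = (1/10)[(8) + (1 - sqrt(5)) + (1 + sqrt(5)) + (0)] = 10/10 = 1
  <chi_4*chi_3, chi_4> = (1/10)[1*(4)*conj(2) + 2*(-1)*conj(-sqrt(5)/2 - 1/2) + 2*(-1)*conj(-1/2 + sqrt(5)/2) + 5*(0)*conj(0)]
      = (1/10)[(8) + (1 + sqrt(5)) + (1 - sqrt(5)) + (0)] = 10/10 = 1
Hence the multiplicities are chi_3: 1, chi_4: 1. Dimension check: dim(chi_4)*dim(chi_3) = 2*2 = 4 and sum (mult * dim) = 1*2 + 1*2 = 4.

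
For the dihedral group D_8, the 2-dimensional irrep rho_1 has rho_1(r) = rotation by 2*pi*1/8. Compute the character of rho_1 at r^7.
chi_{rho_1}(r^7) = 2*cos(2*pi*1*7/8) = sqrt(2)

Derivation: rho_1(r^7) is rotation by angle 2*pi*1*7/8, whose trace is 2*cos(2*pi*1*7/8) = sqrt(2).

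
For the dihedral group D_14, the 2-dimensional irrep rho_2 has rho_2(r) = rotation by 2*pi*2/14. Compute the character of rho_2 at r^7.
chi_{rho_2}(r^7) = 2*cos(2*pi*2*7/14) = 2

Explanation: rho_2(r^7) is rotation by angle 2*pi*2*7/14, whose trace is 2*cos(2*pi*2*7/14) = 2.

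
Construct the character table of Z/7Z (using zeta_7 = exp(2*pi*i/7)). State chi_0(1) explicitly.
Character table of Z/7Z (irreps indexed chi_0,...,chi_6 with chi_k(m) = zeta_7^(k*m), zeta_7 = exp(2*pi*i/7)):
  irrep \ class  {0} (size 1)  {1} (size 1)    {2} (size 1)    {3} (size 1)    {4} (size 1)    {5} (size 1)    {6} (size 1)  
  chi_0          1             1               1               1               1               1               1             
  chi_1          1             exp(2*I*pi/7)   exp(4*I*pi/7)   exp(6*I*pi/7)   exp(-6*I*pi/7)  exp(-4*I*pi/7)  exp(-2*I*pi/7)
  chi_2          1             exp(4*I*pi/7)   exp(-6*I*pi/7)  exp(-2*I*pi/7)  exp(2*I*pi/7)   exp(6*I*pi/7)   exp(-4*I*pi/7)
  chi_3          1             exp(6*I*pi/7)   exp(-2*I*pi/7)  exp(4*I*pi/7)   exp(-4*I*pi/7)  exp(2*I*pi/7)   exp(-6*I*pi/7)
  chi_4          1             exp(-6*I*pi/7)  exp(2*I*pi/7)   exp(-4*I*pi/7)  exp(4*I*pi/7)   exp(-2*I*pi/7)  exp(6*I*pi/7) 
  chi_5          1             exp(-4*I*pi/7)  exp(6*I*pi/7)   exp(2*I*pi/7)   exp(-2*I*pi/7)  exp(-6*I*pi/7)  exp(4*I*pi/7) 
  chi_6          1             exp(-2*I*pi/7)  exp(-4*I*pi/7)  exp(-6*I*pi/7)  exp(6*I*pi/7)   exp(4*I*pi/7)   exp(2*I*pi/7) 

Spot check: chi_0(1) = zeta_7^(0*1) = zeta_7^0 = 1.

Solution. Z/7Z is abelian, so all 7 irreducible complex representations are 1-dimensional. They are given by chi_k(m) = zeta_7^(k*m) for k = 0,...,6. Row orthogonality: sum_m chi_k(m) conj(chi_l(m)) = 7 * [k = l].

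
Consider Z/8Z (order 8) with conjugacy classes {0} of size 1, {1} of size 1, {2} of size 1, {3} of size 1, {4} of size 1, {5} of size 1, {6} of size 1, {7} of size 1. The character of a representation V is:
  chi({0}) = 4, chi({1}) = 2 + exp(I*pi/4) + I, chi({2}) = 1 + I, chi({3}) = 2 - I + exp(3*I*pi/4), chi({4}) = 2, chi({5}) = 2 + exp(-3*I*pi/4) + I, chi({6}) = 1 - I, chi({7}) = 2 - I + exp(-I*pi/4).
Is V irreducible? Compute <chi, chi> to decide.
Not irreducible (reducible): <chi, chi> = 6 > 1.

Argument: <chi, chi> = (1/|G|) sum_C |C| * |chi(C)|^2 = (1/8)[1*|4|^2 + 1*|2 + exp(I*pi/4) + I|^2 + 1*|1 + I|^2 + 1*|2 - I + exp(3*I*pi/4)|^2 + 1*|2|^2 + 1*|2 + exp(-3*I*pi/4) + I|^2 + 1*|1 - I|^2 + 1*|2 - I + exp(-I*pi/4)|^2]
  = (1/8)[(16) + (6 + 2*exp(-I*pi/4) - exp(3*I*pi/4) + 3*exp(I*pi/4)) + (2) + (6 + 3*exp(-3*I*pi/4) - exp(-I*pi/4) + 2*exp(3*I*pi/4)) + (4) + (6 + 3*exp(-3*I*pi/4) - exp(-I*pi/4) + 2*exp(3*I*pi/4)) + (2) + (6 + 2*exp(-I*pi/4) - exp(3*I*pi/4) + 3*exp(I*pi/4))] = 48/8 = 6.
(Exp terms are combined using exp(i*s)*conj(exp(i*t)) = exp(i*(s-t)), and sums of them are collapsed using the identity that for every m > 1 the m distinct m-th roots of unity sum to 0, e.g. 1 + exp(2*I*pi/3) + exp(-2*I*pi/3) = 0.)
A character is irreducible iff <chi, chi> = 1, so this representation is reducible.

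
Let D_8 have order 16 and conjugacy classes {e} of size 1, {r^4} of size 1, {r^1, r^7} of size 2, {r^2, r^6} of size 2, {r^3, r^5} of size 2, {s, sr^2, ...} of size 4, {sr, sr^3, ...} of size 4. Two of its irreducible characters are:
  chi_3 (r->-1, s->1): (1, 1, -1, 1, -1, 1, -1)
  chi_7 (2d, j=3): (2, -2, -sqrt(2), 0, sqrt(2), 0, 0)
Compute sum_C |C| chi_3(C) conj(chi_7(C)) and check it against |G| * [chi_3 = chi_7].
Sum = 0; so <chi_3, chi_7> = 0 (distinct irreducibles are orthogonal).

Derivation: Compute term by term over conjugacy classes (|C| * chi_3(C) * conj(chi_7(C))):
  1*(1)*conj(2) + 1*(1)*conj(-2) + 2*(-1)*conj(-sqrt(2)) + 2*(1)*conj(0) + 2*(-1)*conj(sqrt(2)) + 4*(1)*conj(0) + 4*(-1)*conj(0)
  = (2) + (-2) + (2*sqrt(2)) + (0) + (-2*sqrt(2)) + (0) + (0)
  = 0.
Dividing by |G| = 16 gives 0/16 = 0, matching the row-orthogonality relation <chi_3, chi_7> = [chi_3 = chi_7].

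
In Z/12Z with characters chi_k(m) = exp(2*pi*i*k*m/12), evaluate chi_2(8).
chi_2(8) = zeta_12^16 = exp(2*I*pi/3)

Details: chi_2(8) = zeta_12^(2*8) = zeta_12^16. Since zeta_12^12 = 1, this equals zeta_12^4 = exp(2*pi*i*4/12) = exp(2*I*pi/3).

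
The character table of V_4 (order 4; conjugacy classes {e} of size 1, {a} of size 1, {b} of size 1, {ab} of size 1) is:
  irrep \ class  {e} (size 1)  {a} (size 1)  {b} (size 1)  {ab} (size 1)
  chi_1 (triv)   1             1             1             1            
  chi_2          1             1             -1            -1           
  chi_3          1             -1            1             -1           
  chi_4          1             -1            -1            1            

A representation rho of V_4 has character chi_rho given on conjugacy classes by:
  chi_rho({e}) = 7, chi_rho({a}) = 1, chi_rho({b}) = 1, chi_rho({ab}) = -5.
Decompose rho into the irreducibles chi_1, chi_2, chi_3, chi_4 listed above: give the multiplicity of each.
Multiplicities: chi_1: 1, chi_2: 3, chi_3: 3, chi_4: 0.

Details: Use <chi_rho, chi> = (1/|G|) sum_C |C| * chi_rho(C) * conj(chi(C)) with |G| = 4 for each irreducible chi in the table:
  <chi_rho, chi_1> = (1/4)[1*(7)*conj(1) + 1*(1)*conj(1) + 1*(1)*conj(1) + 1*(-5)*conj(1)]
      = (1/4)[(7) + (1) + (1) + (-5)] = 4/4 = 1
  <chi_rho, chi_2> = (1/4)[1*(7)*conj(1) + 1*(1)*conj(1) + 1*(1)*conj(-1) + 1*(-5)*conj(-1)]
      = (1/4)[(7) + (1) + (-1) + (5)] = 12/4 = 3
  <chi_rho, chi_3> = (1/4)[1*(7)*conj(1) + 1*(1)*conj(-1) + 1*(1)*conj(1) + 1*(-5)*conj(-1)]
      = (1/4)[(7) + (-1) + (1) + (5)] = 12/4 = 3
  <chi_rho, chi_4> = (1/4)[1*(7)*conj(1) + 1*(1)*conj(-1) + 1*(1)*conj(-1) + 1*(-5)*conj(1)]
      = (1/4)[(7) + (-1) + (-1) + (-5)] = 0/4 = 0
Dimension check: dim(rho) = sum (mult * dim) = 1*1 + 3*1 + 3*1 + 0*1 = 7 = chi_rho(e) = 7.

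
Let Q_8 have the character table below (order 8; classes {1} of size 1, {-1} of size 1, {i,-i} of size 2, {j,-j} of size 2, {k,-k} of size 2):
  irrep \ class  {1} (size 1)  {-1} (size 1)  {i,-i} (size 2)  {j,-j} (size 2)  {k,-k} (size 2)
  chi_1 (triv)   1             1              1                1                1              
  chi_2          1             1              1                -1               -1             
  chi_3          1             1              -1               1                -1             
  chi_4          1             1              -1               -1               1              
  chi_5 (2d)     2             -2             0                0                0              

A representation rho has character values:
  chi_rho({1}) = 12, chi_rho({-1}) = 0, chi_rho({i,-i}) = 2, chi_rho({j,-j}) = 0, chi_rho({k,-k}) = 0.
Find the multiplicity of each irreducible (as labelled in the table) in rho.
Multiplicities: chi_1: 2, chi_2: 2, chi_3: 1, chi_4: 1, chi_5: 3.

Argument: Use <chi_rho, chi> = (1/|G|) sum_C |C| * chi_rho(C) * conj(chi(C)) with |G| = 8 for each irreducible chi in the table:
  <chi_rho, chi_1> = (1/8)[1*(12)*conj(1) + 1*(0)*conj(1) + 2*(2)*conj(1) + 2*(0)*conj(1) + 2*(0)*conj(1)]
      = (1/8)[(12) + (0) + (4) + (0) + (0)] = 16/8 = 2
  <chi_rho, chi_2> = (1/8)[1*(12)*conj(1) + 1*(0)*conj(1) + 2*(2)*conj(1) + 2*(0)*conj(-1) + 2*(0)*conj(-1)]
      = (1/8)[(12) + (0) + (4) + (0) + (0)] = 16/8 = 2
  <chi_rho, chi_3> = (1/8)[1*(12)*conj(1) + 1*(0)*conj(1) + 2*(2)*conj(-1) + 2*(0)*conj(1) + 2*(0)*conj(-1)]
      = (1/8)[(12) + (0) + (-4) + (0) + (0)] = 8/8 = 1
  <chi_rho, chi_4> = (1/8)[1*(12)*conj(1) + 1*(0)*conj(1) + 2*(2)*conj(-1) + 2*(0)*conj(-1) + 2*(0)*conj(1)]
      = (1/8)[(12) + (0) + (-4) + (0) + (0)] = 8/8 = 1
  <chi_rho, chi_5> = (1/8)[1*(12)*conj(2) + 1*(0)*conj(-2) + 2*(2)*conj(0) + 2*(0)*conj(0) + 2*(0)*conj(0)]
      = (1/8)[(24) + (0) + (0) + (0) + (0)] = 24/8 = 3
Dimension check: dim(rho) = sum (mult * dim) = 2*1 + 2*1 + 1*1 + 1*1 + 3*2 = 12 = chi_rho(e) = 12.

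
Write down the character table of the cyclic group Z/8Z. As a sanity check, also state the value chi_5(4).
Character table of Z/8Z (irreps indexed chi_0,...,chi_7 with chi_k(m) = zeta_8^(k*m), zeta_8 = exp(2*pi*i/8)):
  irrep \ class  {0} (size 1)  {1} (size 1)    {2} (size 1)  {3} (size 1)    {4} (size 1)  {5} (size 1)    {6} (size 1)  {7} (size 1)  
  chi_0          1             1               1             1               1             1               1             1             
  chi_1          1             exp(I*pi/4)     I             exp(3*I*pi/4)   -1            exp(-3*I*pi/4)  -I            exp(-I*pi/4)  
  chi_2          1             I               -1            -I              1             I               -1            -I            
  chi_3          1             exp(3*I*pi/4)   -I            exp(I*pi/4)     -1            exp(-I*pi/4)    I             exp(-3*I*pi/4)
  chi_4          1             -1              1             -1              1             -1              1             -1            
  chi_5          1             exp(-3*I*pi/4)  I             exp(-I*pi/4)    -1            exp(I*pi/4)     -I            exp(3*I*pi/4) 
  chi_6          1             -I              -1            I               1             -I              -1            I             
  chi_7          1             exp(-I*pi/4)    -I            exp(-3*I*pi/4)  -1            exp(3*I*pi/4)   I             exp(I*pi/4)   

Spot check: chi_5(4) = zeta_8^(5*4) = zeta_8^20 = -1.

Argument: Z/8Z is abelian, so all 8 irreducible complex representations are 1-dimensional. They are given by chi_k(m) = zeta_8^(k*m) for k = 0,...,7. Row orthogonality: sum_m chi_k(m) conj(chi_l(m)) = 8 * [k = l].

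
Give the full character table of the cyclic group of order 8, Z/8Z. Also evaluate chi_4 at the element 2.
Character table of Z/8Z (irreps indexed chi_0,...,chi_7 with chi_k(m) = zeta_8^(k*m), zeta_8 = exp(2*pi*i/8)):
  irrep \ class  {0} (size 1)  {1} (size 1)    {2} (size 1)  {3} (size 1)    {4} (size 1)  {5} (size 1)    {6} (size 1)  {7} (size 1)  
  chi_0          1             1               1             1               1             1               1             1             
  chi_1          1             exp(I*pi/4)     I             exp(3*I*pi/4)   -1            exp(-3*I*pi/4)  -I            exp(-I*pi/4)  
  chi_2          1             I               -1            -I              1             I               -1            -I            
  chi_3          1             exp(3*I*pi/4)   -I            exp(I*pi/4)     -1            exp(-I*pi/4)    I             exp(-3*I*pi/4)
  chi_4          1             -1              1             -1              1             -1              1             -1            
  chi_5          1             exp(-3*I*pi/4)  I             exp(-I*pi/4)    -1            exp(I*pi/4)     -I            exp(3*I*pi/4) 
  chi_6          1             -I              -1            I               1             -I              -1            I             
  chi_7          1             exp(-I*pi/4)    -I            exp(-3*I*pi/4)  -1            exp(3*I*pi/4)   I             exp(I*pi/4)   

Spot check: chi_4(2) = zeta_8^(4*2) = zeta_8^8 = 1.

Argument: Z/8Z is abelian, so all 8 irreducible complex representations are 1-dimensional. They are given by chi_k(m) = zeta_8^(k*m) for k = 0,...,7. Row orthogonality: sum_m chi_k(m) conj(chi_l(m)) = 8 * [k = l].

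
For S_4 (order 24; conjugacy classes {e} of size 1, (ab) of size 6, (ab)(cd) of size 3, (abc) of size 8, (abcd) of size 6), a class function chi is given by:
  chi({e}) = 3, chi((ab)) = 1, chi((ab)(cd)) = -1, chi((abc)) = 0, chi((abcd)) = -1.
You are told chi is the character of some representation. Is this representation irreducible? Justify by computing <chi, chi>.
Irreducible: <chi, chi> = 1.

Why: <chi, chi> = (1/|G|) sum_C |C| * |chi(C)|^2 = (1/24)[1*|3|^2 + 6*|1|^2 + 3*|-1|^2 + 8*|0|^2 + 6*|-1|^2]
  = (1/24)[(9) + (6) + (3) + (0) + (6)] = 24/24 = 1.
A character is irreducible iff <chi, chi> = 1, so this representation is irreducible.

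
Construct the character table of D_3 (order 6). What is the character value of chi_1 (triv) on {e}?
Conjugacy classes: {e} of size 1, {r^1, r^2} of size 2, {s, sr, ..., sr^2} of size 3.
Character table:
  irrep \ class              {e} (size 1)  {r^1, r^2} (size 2)  {s, sr, ..., sr^2} (size 3)
  chi_1 (triv)               1             1                    1                          
  chi_2 (sign: r->1, s->-1)  1             1                    -1                         
  chi_3 (2d, j=1)            2             -1                   0                          

Spot check: chi_1 (triv) on {e} = 1.

Details: D_3 has order 2*3 = 6 with 3 conjugacy classes, hence 3 irreducibles. Sum of squared dims 1 + 1 + 4 = 6 = |G|. Linear characters come from the abelianisation; the 2-dimensional irreps have character r^k -> 2*cos(2*pi*j*k/3), reflections -> 0.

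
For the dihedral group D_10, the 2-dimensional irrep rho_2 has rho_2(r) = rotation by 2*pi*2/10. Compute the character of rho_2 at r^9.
chi_{rho_2}(r^9) = 2*cos(2*pi*2*9/10) = -1/2 + sqrt(5)/2

Reasoning: rho_2(r^9) is rotation by angle 2*pi*2*9/10, whose trace is 2*cos(2*pi*2*9/10) = -1/2 + sqrt(5)/2.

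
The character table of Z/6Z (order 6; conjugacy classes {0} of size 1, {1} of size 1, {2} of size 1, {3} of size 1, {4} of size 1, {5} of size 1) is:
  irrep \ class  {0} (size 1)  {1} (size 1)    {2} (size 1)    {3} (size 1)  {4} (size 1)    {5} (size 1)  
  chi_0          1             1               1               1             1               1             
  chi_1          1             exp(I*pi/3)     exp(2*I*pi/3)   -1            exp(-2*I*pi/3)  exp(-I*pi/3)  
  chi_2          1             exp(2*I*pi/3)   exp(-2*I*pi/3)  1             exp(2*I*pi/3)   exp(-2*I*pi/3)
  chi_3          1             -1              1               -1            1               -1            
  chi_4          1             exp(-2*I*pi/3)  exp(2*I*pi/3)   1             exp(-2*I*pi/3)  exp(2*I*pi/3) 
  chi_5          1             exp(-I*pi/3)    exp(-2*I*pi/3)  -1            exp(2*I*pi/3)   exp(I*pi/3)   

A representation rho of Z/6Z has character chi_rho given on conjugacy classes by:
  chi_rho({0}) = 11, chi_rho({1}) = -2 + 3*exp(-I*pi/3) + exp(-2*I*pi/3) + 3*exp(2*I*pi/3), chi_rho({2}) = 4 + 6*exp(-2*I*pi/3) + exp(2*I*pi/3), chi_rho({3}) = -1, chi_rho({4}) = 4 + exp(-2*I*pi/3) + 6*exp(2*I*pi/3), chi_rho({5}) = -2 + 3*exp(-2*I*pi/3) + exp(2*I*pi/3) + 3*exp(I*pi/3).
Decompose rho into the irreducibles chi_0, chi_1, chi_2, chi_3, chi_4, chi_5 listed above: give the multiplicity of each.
Multiplicities: chi_0: 1, chi_1: 0, chi_2: 3, chi_3: 3, chi_4: 1, chi_5: 3.

Use <chi_rho, chi> = (1/|G|) sum_C |C| * chi_rho(C) * conj(chi(C)) with |G| = 6 for each irreducible chi in the table:
  <chi_rho, chi_0> = (1/6)[1*(11)*conj(1) + 1*(-2 + 3*exp(-I*pi/3) + exp(-2*I*pi/3) + 3*exp(2*I*pi/3))*conj(1) + 1*(4 + 6*exp(-2*I*pi/3) + exp(2*I*pi/3))*conj(1) + 1*(-1)*conj(1) + 1*(4 + exp(-2*I*pi/3) + 6*exp(2*I*pi/3))*conj(1) + 1*(-2 + 3*exp(-2*I*pi/3) + exp(2*I*pi/3) + 3*exp(I*pi/3))*conj(1)]
      = (1/6)[(11) + (-2 + 3*exp(-I*pi/3) + exp(-2*I*pi/3) + 3*exp(2*I*pi/3)) + (4 + 6*exp(-2*I*pi/3) + exp(2*I*pi/3)) + (-1) + (4 + exp(-2*I*pi/3) + 6*exp(2*I*pi/3)) + (-2 + 3*exp(-2*I*pi/3) + exp(2*I*pi/3) + 3*exp(I*pi/3))] = 6/6 = 1
  <chi_rho, chi_1> = (1/6)[1*(11)*conj(1) + 1*(-2 + 3*exp(-I*pi/3) + exp(-2*I*pi/3) + 3*exp(2*I*pi/3))*conj(exp(I*pi/3)) + 1*(4 + 6*exp(-2*I*pi/3) + exp(2*I*pi/3))*conj(exp(2*I*pi/3)) + 1*(-1)*conj(-1) + 1*(4 + exp(-2*I*pi/3) + 6*exp(2*I*pi/3))*conj(exp(-2*I*pi/3)) + 1*(-2 + 3*exp(-2*I*pi/3) + exp(2*I*pi/3) + 3*exp(I*pi/3))*conj(exp(-I*pi/3))]
      = (1/6)[(11) + (-1 + 3*exp(-2*I*pi/3) - 2*exp(-I*pi/3) + 3*exp(I*pi/3)) + (1 + 4*exp(-2*I*pi/3) + 6*exp(2*I*pi/3)) + (1) + (1 + 6*exp(-2*I*pi/3) + 4*exp(2*I*pi/3)) + (-1 + 3*exp(-I*pi/3) - 2*exp(I*pi/3) + 3*exp(2*I*pi/3))] = 0/6 = 0
  <chi_rho, chi_2> = (1/6)[1*(11)*conj(1) + 1*(-2 + 3*exp(-I*pi/3) + exp(-2*I*pi/3) + 3*exp(2*I*pi/3))*conj(exp(2*I*pi/3)) + 1*(4 + 6*exp(-2*I*pi/3) + exp(2*I*pi/3))*conj(exp(-2*I*pi/3)) + 1*(-1)*conj(1) + 1*(4 + exp(-2*I*pi/3) + 6*exp(2*I*pi/3))*conj(exp(2*I*pi/3)) + 1*(-2 + 3*exp(-2*I*pi/3) + exp(2*I*pi/3) + 3*exp(I*pi/3))*conj(exp(-2*I*pi/3))]
      = (1/6)[(11) + (exp(2*I*pi/3) - 2*exp(-2*I*pi/3)) + (6 + exp(-2*I*pi/3) + 4*exp(2*I*pi/3)) + (-1) + (6 + 4*exp(-2*I*pi/3) + exp(2*I*pi/3)) + (-2*exp(2*I*pi/3) + exp(-2*I*pi/3))] = 18/6 = 3
  <chi_rho, chi_3> = (1/6)[1*(11)*conj(1) + 1*(-2 + 3*exp(-I*pi/3) + exp(-2*I*pi/3) + 3*exp(2*I*pi/3))*conj(-1) + 1*(4 + 6*exp(-2*I*pi/3) + exp(2*I*pi/3))*conj(1) + 1*(-1)*conj(-1) + 1*(4 + exp(-2*I*pi/3) + 6*exp(2*I*pi/3))*conj(1) + 1*(-2 + 3*exp(-2*I*pi/3) + exp(2*I*pi/3) + 3*exp(I*pi/3))*conj(-1)]
      = (1/6)[(11) + (2 - 3*exp(2*I*pi/3) - exp(-2*I*pi/3) - 3*exp(-I*pi/3)) + (4 + 6*exp(-2*I*pi/3) + exp(2*I*pi/3)) + (1) + (4 + exp(-2*I*pi/3) + 6*exp(2*I*pi/3)) + (2 - 3*exp(I*pi/3) - exp(2*I*pi/3) - 3*exp(-2*I*pi/3))] = 18/6 = 3
  <chi_rho, chi_4> = (1/6)[1*(11)*conj(1) + 1*(-2 + 3*exp(-I*pi/3) + exp(-2*I*pi/3) + 3*exp(2*I*pi/3))*conj(exp(-2*I*pi/3)) + 1*(4 + 6*exp(-2*I*pi/3) + exp(2*I*pi/3))*conj(exp(2*I*pi/3)) + 1*(-1)*conj(1) + 1*(4 + exp(-2*I*pi/3) + 6*exp(2*I*pi/3))*conj(exp(-2*I*pi/3)) + 1*(-2 + 3*exp(-2*I*pi/3) + exp(2*I*pi/3) + 3*exp(I*pi/3))*conj(exp(2*I*pi/3))]
      = (1/6)[(11) + (1 + 3*exp(-2*I*pi/3) - 2*exp(2*I*pi/3) + 3*exp(I*pi/3)) + (1 + 4*exp(-2*I*pi/3) + 6*exp(2*I*pi/3)) + (-1) + (1 + 6*exp(-2*I*pi/3) + 4*exp(2*I*pi/3)) + (1 + 3*exp(-I*pi/3) - 2*exp(-2*I*pi/3) + 3*exp(2*I*pi/3))] = 6/6 = 1
  <chi_rho, chi_5> = (1/6)[1*(11)*conj(1) + 1*(-2 + 3*exp(-I*pi/3) + exp(-2*I*pi/3) + 3*exp(2*I*pi/3))*conj(exp(-I*pi/3)) + 1*(4 + 6*exp(-2*I*pi/3) + exp(2*I*pi/3))*conj(exp(-2*I*pi/3)) + 1*(-1)*conj(-1) + 1*(4 + exp(-2*I*pi/3) + 6*exp(2*I*pi/3))*conj(exp(2*I*pi/3)) + 1*(-2 + 3*exp(-2*I*pi/3) + exp(2*I*pi/3) + 3*exp(I*pi/3))*conj(exp(I*pi/3))]
      = (1/6)[(11) + (-2*exp(I*pi/3) + exp(-I*pi/3)) + (6 + exp(-2*I*pi/3) + 4*exp(2*I*pi/3)) + (1) + (6 + 4*exp(-2*I*pi/3) + exp(2*I*pi/3)) + (exp(I*pi/3) - 2*exp(-I*pi/3))] = 18/6 = 3
(Exp terms are combined using exp(i*s)*conj(exp(i*t)) = exp(i*(s-t)), and sums of them are collapsed using the identity that for every m > 1 the m distinct m-th roots of unity sum to 0, e.g. 1 + exp(2*I*pi/3) + exp(-2*I*pi/3) = 0.)
Dimension check: dim(rho) = sum (mult * dim) = 1*1 + 0*1 + 3*1 + 3*1 + 1*1 + 3*1 = 11 = chi_rho(e) = 11.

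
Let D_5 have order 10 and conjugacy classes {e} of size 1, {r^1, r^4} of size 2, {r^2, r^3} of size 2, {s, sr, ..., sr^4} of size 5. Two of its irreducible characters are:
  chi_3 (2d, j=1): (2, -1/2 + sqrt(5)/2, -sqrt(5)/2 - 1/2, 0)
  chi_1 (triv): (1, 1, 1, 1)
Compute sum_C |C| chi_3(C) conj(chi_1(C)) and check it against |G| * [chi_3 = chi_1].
Sum = 0; so <chi_3, chi_1> = 0 (distinct irreducibles are orthogonal).

Proof sketch: Compute term by term over conjugacy classes (|C| * chi_3(C) * conj(chi_1(C))):
  1*(2)*conj(1) + 2*(-1/2 + sqrt(5)/2)*conj(1) + 2*(-sqrt(5)/2 - 1/2)*conj(1) + 5*(0)*conj(1)
  = (2) + (-1 + sqrt(5)) + (-sqrt(5) - 1) + (0)
  = 0.
Dividing by |G| = 10 gives 0/10 = 0, matching the row-orthogonality relation <chi_3, chi_1> = [chi_3 = chi_1].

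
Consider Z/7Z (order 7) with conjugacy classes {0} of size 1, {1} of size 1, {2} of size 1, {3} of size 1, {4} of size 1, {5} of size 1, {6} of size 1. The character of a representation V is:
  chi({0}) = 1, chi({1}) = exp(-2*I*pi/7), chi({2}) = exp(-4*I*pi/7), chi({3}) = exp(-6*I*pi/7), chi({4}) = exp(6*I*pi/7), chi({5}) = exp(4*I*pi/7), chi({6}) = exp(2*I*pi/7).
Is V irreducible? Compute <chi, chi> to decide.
Irreducible: <chi, chi> = 1.

<chi, chi> = (1/|G|) sum_C |C| * |chi(C)|^2 = (1/7)[1*|1|^2 + 1*|exp(-2*I*pi/7)|^2 + 1*|exp(-4*I*pi/7)|^2 + 1*|exp(-6*I*pi/7)|^2 + 1*|exp(6*I*pi/7)|^2 + 1*|exp(4*I*pi/7)|^2 + 1*|exp(2*I*pi/7)|^2]
  = (1/7)[(1) + (1) + (1) + (1) + (1) + (1) + (1)] = 7/7 = 1.
(Exp terms are combined using exp(i*s)*conj(exp(i*t)) = exp(i*(s-t)), and sums of them are collapsed using the identity that for every m > 1 the m distinct m-th roots of unity sum to 0, e.g. 1 + exp(2*I*pi/3) + exp(-2*I*pi/3) = 0.)
A character is irreducible iff <chi, chi> = 1, so this representation is irreducible.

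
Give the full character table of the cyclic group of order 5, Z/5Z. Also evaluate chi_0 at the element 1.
Character table of Z/5Z (irreps indexed chi_0,...,chi_4 with chi_k(m) = zeta_5^(k*m), zeta_5 = exp(2*pi*i/5)):
  irrep \ class  {0} (size 1)  {1} (size 1)    {2} (size 1)    {3} (size 1)    {4} (size 1)  
  chi_0          1             1               1               1               1             
  chi_1          1             exp(2*I*pi/5)   exp(4*I*pi/5)   exp(-4*I*pi/5)  exp(-2*I*pi/5)
  chi_2          1             exp(4*I*pi/5)   exp(-2*I*pi/5)  exp(2*I*pi/5)   exp(-4*I*pi/5)
  chi_3          1             exp(-4*I*pi/5)  exp(2*I*pi/5)   exp(-2*I*pi/5)  exp(4*I*pi/5) 
  chi_4          1             exp(-2*I*pi/5)  exp(-4*I*pi/5)  exp(4*I*pi/5)   exp(2*I*pi/5) 

Spot check: chi_0(1) = zeta_5^(0*1) = zeta_5^0 = 1.

Proof sketch: Z/5Z is abelian, so all 5 irreducible complex representations are 1-dimensional. They are given by chi_k(m) = zeta_5^(k*m) for k = 0,...,4. Row orthogonality: sum_m chi_k(m) conj(chi_l(m)) = 5 * [k = l].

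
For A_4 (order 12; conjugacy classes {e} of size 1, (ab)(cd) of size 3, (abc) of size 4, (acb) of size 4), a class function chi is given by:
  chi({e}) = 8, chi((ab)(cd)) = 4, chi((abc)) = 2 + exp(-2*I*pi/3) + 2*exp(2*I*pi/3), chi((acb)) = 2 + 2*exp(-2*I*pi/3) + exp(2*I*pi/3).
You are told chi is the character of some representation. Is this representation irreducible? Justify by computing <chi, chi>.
Not irreducible (reducible): <chi, chi> = 10 > 1.

Derivation: <chi, chi> = (1/|G|) sum_C |C| * |chi(C)|^2 = (1/12)[1*|8|^2 + 3*|4|^2 + 4*|2 + exp(-2*I*pi/3) + 2*exp(2*I*pi/3)|^2 + 4*|2 + 2*exp(-2*I*pi/3) + exp(2*I*pi/3)|^2]
  = (1/12)[(64) + (48) + (4) + (4)] = 120/12 = 10.
(Exp terms are combined using exp(i*s)*conj(exp(i*t)) = exp(i*(s-t)), and sums of them are collapsed using the identity that for every m > 1 the m distinct m-th roots of unity sum to 0, e.g. 1 + exp(2*I*pi/3) + exp(-2*I*pi/3) = 0.)
A character is irreducible iff <chi, chi> = 1, so this representation is reducible.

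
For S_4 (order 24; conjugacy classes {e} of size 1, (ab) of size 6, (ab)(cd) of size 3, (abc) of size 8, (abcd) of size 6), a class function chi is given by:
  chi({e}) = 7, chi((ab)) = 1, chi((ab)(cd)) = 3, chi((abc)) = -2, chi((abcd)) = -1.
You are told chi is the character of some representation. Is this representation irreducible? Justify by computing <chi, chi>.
Not irreducible (reducible): <chi, chi> = 5 > 1.

Details: <chi, chi> = (1/|G|) sum_C |C| * |chi(C)|^2 = (1/24)[1*|7|^2 + 6*|1|^2 + 3*|3|^2 + 8*|-2|^2 + 6*|-1|^2]
  = (1/24)[(49) + (6) + (27) + (32) + (6)] = 120/24 = 5.
A character is irreducible iff <chi, chi> = 1, so this representation is reducible.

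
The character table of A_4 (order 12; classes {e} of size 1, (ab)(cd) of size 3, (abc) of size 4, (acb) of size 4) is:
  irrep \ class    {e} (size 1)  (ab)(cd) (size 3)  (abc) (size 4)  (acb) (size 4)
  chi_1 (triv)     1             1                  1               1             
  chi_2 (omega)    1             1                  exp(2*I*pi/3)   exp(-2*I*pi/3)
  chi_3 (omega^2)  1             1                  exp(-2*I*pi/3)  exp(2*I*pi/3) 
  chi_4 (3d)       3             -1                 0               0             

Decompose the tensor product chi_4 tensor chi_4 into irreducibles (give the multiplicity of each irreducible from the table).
chi_4 tensor chi_4 = chi_1 + chi_2 + chi_3 + 2*chi_4 (all other irreducibles have multiplicity 0).

Explanation: The character of a tensor product is the pointwise product (chi_4 * chi_4)(C) = chi_4(C) * chi_4(C):
  {e}: (3)*(3), (ab)(cd): (-1)*(-1), (abc): (0)*(0), (acb): (0)*(0)
so (chi_4 * chi_4) takes values
  {e} -> 9, (ab)(cd) -> 1, (abc) -> 0, (acb) -> 0.
Now take the inner product of this character with each irreducible chi from the table, <chi_4*chi_4, chi> = (1/12) sum_C |C| (chi_4*chi_4)(C) conj(chi(C)):
  <chi_4*chi_4, chi_1> = (1/12)[1*(9)*conj(1) + 3*(1)*conj(1) + 4*(0)*conj(1) + 4*(0)*conj(1)]
      = (1/12)[(9) + (3) + (0) + (0)] = 12/12 = 1
  <chi_4*chi_4, chi_2> = (1/12)[1*(9)*conj(1) + 3*(1)*conj(1) + 4*(0)*conj(exp(2*I*pi/3)) + 4*(0)*conj(exp(-2*I*pi/3))]
      = (1/12)[(9) + (3) + (0) + (0)] = 12/12 = 1
  <chi_4*chi_4, chi_3> = (1/12)[1*(9)*conj(1) + 3*(1)*conj(1) + 4*(0)*conj(exp(-2*I*pi/3)) + 4*(0)*conj(exp(2*I*pi/3))]
      = (1/12)[(9) + (3) + (0) + (0)] = 12/12 = 1
  <chi_4*chi_4, chi_4> = (1/12)[1*(9)*conj(3) + 3*(1)*conj(-1) + 4*(0)*conj(0) + 4*(0)*conj(0)]
      = (1/12)[(27) + (-3) + (0) + (0)] = 24/12 = 2
(Exp terms are combined using exp(i*s)*conj(exp(i*t)) = exp(i*(s-t)), and sums of them are collapsed using the identity that for every m > 1 the m distinct m-th roots of unity sum to 0, e.g. 1 + exp(2*I*pi/3) + exp(-2*I*pi/3) = 0.)
Hence the multiplicities are chi_1: 1, chi_2: 1, chi_3: 1, chi_4: 2. Dimension check: dim(chi_4)*dim(chi_4) = 3*3 = 9 and sum (mult * dim) = 1*1 + 1*1 + 1*1 + 2*3 = 9.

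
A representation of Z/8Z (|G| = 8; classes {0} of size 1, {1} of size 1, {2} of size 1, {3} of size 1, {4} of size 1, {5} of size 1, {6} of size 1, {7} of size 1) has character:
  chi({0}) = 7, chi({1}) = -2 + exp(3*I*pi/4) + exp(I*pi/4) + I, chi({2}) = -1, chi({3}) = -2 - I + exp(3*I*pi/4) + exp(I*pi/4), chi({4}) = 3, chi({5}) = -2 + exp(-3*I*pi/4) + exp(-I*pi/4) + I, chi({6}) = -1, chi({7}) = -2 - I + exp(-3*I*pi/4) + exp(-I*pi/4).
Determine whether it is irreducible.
Not irreducible (reducible): <chi, chi> = 11 > 1.

Solution. <chi, chi> = (1/|G|) sum_C |C| * |chi(C)|^2 = (1/8)[1*|7|^2 + 1*|-2 + exp(3*I*pi/4) + exp(I*pi/4) + I|^2 + 1*|-1|^2 + 1*|-2 - I + exp(3*I*pi/4) + exp(I*pi/4)|^2 + 1*|3|^2 + 1*|-2 + exp(-3*I*pi/4) + exp(-I*pi/4) + I|^2 + 1*|-1|^2 + 1*|-2 - I + exp(-3*I*pi/4) + exp(-I*pi/4)|^2]
  = (1/8)[(49) + (7 - 3*exp(3*I*pi/4) - exp(I*pi/4) - exp(-I*pi/4) - 3*exp(-3*I*pi/4)) + (1) + (7 - 3*exp(I*pi/4) - exp(3*I*pi/4) - exp(-3*I*pi/4) - 3*exp(-I*pi/4)) + (9) + (7 - 3*exp(I*pi/4) - exp(3*I*pi/4) - exp(-3*I*pi/4) - 3*exp(-I*pi/4)) + (1) + (7 - 3*exp(3*I*pi/4) - exp(I*pi/4) - exp(-I*pi/4) - 3*exp(-3*I*pi/4))] = 88/8 = 11.
(Exp terms are combined using exp(i*s)*conj(exp(i*t)) = exp(i*(s-t)), and sums of them are collapsed using the identity that for every m > 1 the m distinct m-th roots of unity sum to 0, e.g. 1 + exp(2*I*pi/3) + exp(-2*I*pi/3) = 0.)
A character is irreducible iff <chi, chi> = 1, so this representation is reducible.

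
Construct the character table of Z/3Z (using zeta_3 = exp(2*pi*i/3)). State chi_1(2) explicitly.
Character table of Z/3Z (irreps indexed chi_0,...,chi_2 with chi_k(m) = zeta_3^(k*m), zeta_3 = exp(2*pi*i/3)):
  irrep \ class  {0} (size 1)  {1} (size 1)    {2} (size 1)  
  chi_0          1             1               1             
  chi_1          1             exp(2*I*pi/3)   exp(-2*I*pi/3)
  chi_2          1             exp(-2*I*pi/3)  exp(2*I*pi/3) 

Spot check: chi_1(2) = zeta_3^(1*2) = zeta_3^2 = exp(-2*I*pi/3).

Reasoning: Z/3Z is abelian, so all 3 irreducible complex representations are 1-dimensional. They are given by chi_k(m) = zeta_3^(k*m) for k = 0,...,2. Row orthogonality: sum_m chi_k(m) conj(chi_l(m)) = 3 * [k = l].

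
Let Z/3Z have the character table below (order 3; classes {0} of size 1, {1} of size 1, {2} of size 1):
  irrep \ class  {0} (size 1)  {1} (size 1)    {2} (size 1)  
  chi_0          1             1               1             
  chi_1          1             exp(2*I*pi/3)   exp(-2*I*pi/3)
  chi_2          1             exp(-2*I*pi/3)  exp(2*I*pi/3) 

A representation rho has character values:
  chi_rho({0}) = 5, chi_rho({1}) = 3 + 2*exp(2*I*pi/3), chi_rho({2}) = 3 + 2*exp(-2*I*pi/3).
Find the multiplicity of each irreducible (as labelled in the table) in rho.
Multiplicities: chi_0: 3, chi_1: 2, chi_2: 0.

Reasoning: Use <chi_rho, chi> = (1/|G|) sum_C |C| * chi_rho(C) * conj(chi(C)) with |G| = 3 for each irreducible chi in the table:
  <chi_rho, chi_0> = (1/3)[1*(5)*conj(1) + 1*(3 + 2*exp(2*I*pi/3))*conj(1) + 1*(3 + 2*exp(-2*I*pi/3))*conj(1)]
      = (1/3)[(5) + (3 + 2*exp(2*I*pi/3)) + (3 + 2*exp(-2*I*pi/3))] = 9/3 = 3
  <chi_rho, chi_1> = (1/3)[1*(5)*conj(1) + 1*(3 + 2*exp(2*I*pi/3))*conj(exp(2*I*pi/3)) + 1*(3 + 2*exp(-2*I*pi/3))*conj(exp(-2*I*pi/3))]
      = (1/3)[(5) + (2 + 3*exp(-2*I*pi/3)) + (2 + 3*exp(2*I*pi/3))] = 6/3 = 2
  <chi_rho, chi_2> = (1/3)[1*(5)*conj(1) + 1*(3 + 2*exp(2*I*pi/3))*conj(exp(-2*I*pi/3)) + 1*(3 + 2*exp(-2*I*pi/3))*conj(exp(2*I*pi/3))]
      = (1/3)[(5) + (2*exp(-2*I*pi/3) + 3*exp(2*I*pi/3)) + (3*exp(-2*I*pi/3) + 2*exp(2*I*pi/3))] = 0/3 = 0
(Exp terms are combined using exp(i*s)*conj(exp(i*t)) = exp(i*(s-t)), and sums of them are collapsed using the identity that for every m > 1 the m distinct m-th roots of unity sum to 0, e.g. 1 + exp(2*I*pi/3) + exp(-2*I*pi/3) = 0.)
Dimension check: dim(rho) = sum (mult * dim) = 3*1 + 2*1 + 0*1 = 5 = chi_rho(e) = 5.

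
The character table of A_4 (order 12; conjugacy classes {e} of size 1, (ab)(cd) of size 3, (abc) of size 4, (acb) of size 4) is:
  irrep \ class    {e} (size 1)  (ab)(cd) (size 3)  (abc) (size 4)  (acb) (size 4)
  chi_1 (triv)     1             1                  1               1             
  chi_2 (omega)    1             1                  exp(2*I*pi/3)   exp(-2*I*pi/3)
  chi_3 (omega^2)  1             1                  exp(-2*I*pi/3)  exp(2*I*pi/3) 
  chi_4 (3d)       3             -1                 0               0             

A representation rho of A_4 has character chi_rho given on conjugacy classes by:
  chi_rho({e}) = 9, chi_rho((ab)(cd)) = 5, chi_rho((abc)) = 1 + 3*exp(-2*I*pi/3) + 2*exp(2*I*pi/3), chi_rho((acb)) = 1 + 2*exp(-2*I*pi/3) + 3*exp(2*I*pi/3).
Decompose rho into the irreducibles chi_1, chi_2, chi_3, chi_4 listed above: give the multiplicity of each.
Multiplicities: chi_1: 1, chi_2: 2, chi_3: 3, chi_4: 1.

Proof sketch: Use <chi_rho, chi> = (1/|G|) sum_C |C| * chi_rho(C) * conj(chi(C)) with |G| = 12 for each irreducible chi in the table:
  <chi_rho, chi_1> = (1/12)[1*(9)*conj(1) + 3*(5)*conj(1) + 4*(1 + 3*exp(-2*I*pi/3) + 2*exp(2*I*pi/3))*conj(1) + 4*(1 + 2*exp(-2*I*pi/3) + 3*exp(2*I*pi/3))*conj(1)]
      = (1/12)[(9) + (15) + (4 + 12*exp(-2*I*pi/3) + 8*exp(2*I*pi/3)) + (4 + 8*exp(-2*I*pi/3) + 12*exp(2*I*pi/3))] = 12/12 = 1
  <chi_rho, chi_2> = (1/12)[1*(9)*conj(1) + 3*(5)*conj(1) + 4*(1 + 3*exp(-2*I*pi/3) + 2*exp(2*I*pi/3))*conj(exp(2*I*pi/3)) + 4*(1 + 2*exp(-2*I*pi/3) + 3*exp(2*I*pi/3))*conj(exp(-2*I*pi/3))]
      = (1/12)[(9) + (15) + (8 + 4*exp(-2*I*pi/3) + 12*exp(2*I*pi/3)) + (8 + 12*exp(-2*I*pi/3) + 4*exp(2*I*pi/3))] = 24/12 = 2
  <chi_rho, chi_3> = (1/12)[1*(9)*conj(1) + 3*(5)*conj(1) + 4*(1 + 3*exp(-2*I*pi/3) + 2*exp(2*I*pi/3))*conj(exp(-2*I*pi/3)) + 4*(1 + 2*exp(-2*I*pi/3) + 3*exp(2*I*pi/3))*conj(exp(2*I*pi/3))]
      = (1/12)[(9) + (15) + (12 + 8*exp(-2*I*pi/3) + 4*exp(2*I*pi/3)) + (12 + 4*exp(-2*I*pi/3) + 8*exp(2*I*pi/3))] = 36/12 = 3
  <chi_rho, chi_4> = (1/12)[1*(9)*conj(3) + 3*(5)*conj(-1) + 4*(1 + 3*exp(-2*I*pi/3) + 2*exp(2*I*pi/3))*conj(0) + 4*(1 + 2*exp(-2*I*pi/3) + 3*exp(2*I*pi/3))*conj(0)]
      = (1/12)[(27) + (-15) + (0) + (0)] = 12/12 = 1
(Exp terms are combined using exp(i*s)*conj(exp(i*t)) = exp(i*(s-t)), and sums of them are collapsed using the identity that for every m > 1 the m distinct m-th roots of unity sum to 0, e.g. 1 + exp(2*I*pi/3) + exp(-2*I*pi/3) = 0.)
Dimension check: dim(rho) = sum (mult * dim) = 1*1 + 2*1 + 3*1 + 1*3 = 9 = chi_rho(e) = 9.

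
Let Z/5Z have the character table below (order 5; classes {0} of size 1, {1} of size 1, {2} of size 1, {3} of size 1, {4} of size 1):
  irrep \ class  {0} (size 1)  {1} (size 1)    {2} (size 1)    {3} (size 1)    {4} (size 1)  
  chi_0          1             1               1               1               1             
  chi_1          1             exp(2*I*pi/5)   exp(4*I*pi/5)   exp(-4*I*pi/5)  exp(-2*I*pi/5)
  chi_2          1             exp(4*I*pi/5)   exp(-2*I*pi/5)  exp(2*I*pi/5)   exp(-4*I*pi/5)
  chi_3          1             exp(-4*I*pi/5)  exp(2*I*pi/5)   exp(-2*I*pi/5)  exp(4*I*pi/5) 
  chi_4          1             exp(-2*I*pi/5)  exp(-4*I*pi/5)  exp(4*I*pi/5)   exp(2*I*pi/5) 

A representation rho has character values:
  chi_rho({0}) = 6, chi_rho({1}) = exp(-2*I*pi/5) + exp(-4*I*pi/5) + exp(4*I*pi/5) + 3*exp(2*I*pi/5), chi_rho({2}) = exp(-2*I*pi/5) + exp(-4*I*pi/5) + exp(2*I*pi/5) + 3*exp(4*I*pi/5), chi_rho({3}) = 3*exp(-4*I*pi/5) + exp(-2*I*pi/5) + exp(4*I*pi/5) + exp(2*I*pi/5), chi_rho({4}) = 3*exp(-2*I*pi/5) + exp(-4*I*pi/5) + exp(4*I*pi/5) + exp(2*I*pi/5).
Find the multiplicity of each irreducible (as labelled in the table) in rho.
Multiplicities: chi_0: 0, chi_1: 3, chi_2: 1, chi_3: 1, chi_4: 1.

Use <chi_rho, chi> = (1/|G|) sum_C |C| * chi_rho(C) * conj(chi(C)) with |G| = 5 for each irreducible chi in the table:
  <chi_rho, chi_0> = (1/5)[1*(6)*conj(1) + 1*(exp(-2*I*pi/5) + exp(-4*I*pi/5) + exp(4*I*pi/5) + 3*exp(2*I*pi/5))*conj(1) + 1*(exp(-2*I*pi/5) + exp(-4*I*pi/5) + exp(2*I*pi/5) + 3*exp(4*I*pi/5))*conj(1) + 1*(3*exp(-4*I*pi/5) + exp(-2*I*pi/5) + exp(4*I*pi/5) + exp(2*I*pi/5))*conj(1) + 1*(3*exp(-2*I*pi/5) + exp(-4*I*pi/5) + exp(4*I*pi/5) + exp(2*I*pi/5))*conj(1)]
      = (1/5)[(6) + (exp(-2*I*pi/5) + exp(-4*I*pi/5) + exp(4*I*pi/5) + 3*exp(2*I*pi/5)) + (exp(-2*I*pi/5) + exp(-4*I*pi/5) + exp(2*I*pi/5) + 3*exp(4*I*pi/5)) + (3*exp(-4*I*pi/5) + exp(-2*I*pi/5) + exp(4*I*pi/5) + exp(2*I*pi/5)) + (3*exp(-2*I*pi/5) + exp(-4*I*pi/5) + exp(4*I*pi/5) + exp(2*I*pi/5))] = 0/5 = 0
  <chi_rho, chi_1> = (1/5)[1*(6)*conj(1) + 1*(exp(-2*I*pi/5) + exp(-4*I*pi/5) + exp(4*I*pi/5) + 3*exp(2*I*pi/5))*conj(exp(2*I*pi/5)) + 1*(exp(-2*I*pi/5) + exp(-4*I*pi/5) + exp(2*I*pi/5) + 3*exp(4*I*pi/5))*conj(exp(4*I*pi/5)) + 1*(3*exp(-4*I*pi/5) + exp(-2*I*pi/5) + exp(4*I*pi/5) + exp(2*I*pi/5))*conj(exp(-4*I*pi/5)) + 1*(3*exp(-2*I*pi/5) + exp(-4*I*pi/5) + exp(4*I*pi/5) + exp(2*I*pi/5))*conj(exp(-2*I*pi/5))]
      = (1/5)[(6) + (3 + exp(-4*I*pi/5) + exp(4*I*pi/5) + exp(2*I*pi/5)) + (3 + exp(-2*I*pi/5) + exp(4*I*pi/5) + exp(2*I*pi/5)) + (3 + exp(-2*I*pi/5) + exp(-4*I*pi/5) + exp(2*I*pi/5)) + (3 + exp(-2*I*pi/5) + exp(-4*I*pi/5) + exp(4*I*pi/5))] = 15/5 = 3
  <chi_rho, chi_2> = (1/5)[1*(6)*conj(1) + 1*(exp(-2*I*pi/5) + exp(-4*I*pi/5) + exp(4*I*pi/5) + 3*exp(2*I*pi/5))*conj(exp(4*I*pi/5)) + 1*(exp(-2*I*pi/5) + exp(-4*I*pi/5) + exp(2*I*pi/5) + 3*exp(4*I*pi/5))*conj(exp(-2*I*pi/5)) + 1*(3*exp(-4*I*pi/5) + exp(-2*I*pi/5) + exp(4*I*pi/5) + exp(2*I*pi/5))*conj(exp(2*I*pi/5)) + 1*(3*exp(-2*I*pi/5) + exp(-4*I*pi/5) + exp(4*I*pi/5) + exp(2*I*pi/5))*conj(exp(-4*I*pi/5))]
      = (1/5)[(6) + (1 + 3*exp(-2*I*pi/5) + exp(4*I*pi/5) + exp(2*I*pi/5)) + (1 + 3*exp(-4*I*pi/5) + exp(-2*I*pi/5) + exp(4*I*pi/5)) + (1 + exp(-4*I*pi/5) + exp(2*I*pi/5) + 3*exp(4*I*pi/5)) + (1 + exp(-2*I*pi/5) + exp(-4*I*pi/5) + 3*exp(2*I*pi/5))] = 5/5 = 1
  <chi_rho, chi_3> = (1/5)[1*(6)*conj(1) + 1*(exp(-2*I*pi/5) + exp(-4*I*pi/5) + exp(4*I*pi/5) + 3*exp(2*I*pi/5))*conj(exp(-4*I*pi/5)) + 1*(exp(-2*I*pi/5) + exp(-4*I*pi/5) + exp(2*I*pi/5) + 3*exp(4*I*pi/5))*conj(exp(2*I*pi/5)) + 1*(3*exp(-4*I*pi/5) + exp(-2*I*pi/5) + exp(4*I*pi/5) + exp(2*I*pi/5))*conj(exp(-2*I*pi/5)) + 1*(3*exp(-2*I*pi/5) + exp(-4*I*pi/5) + exp(4*I*pi/5) + exp(2*I*pi/5))*conj(exp(4*I*pi/5))]
      = (1/5)[(6) + (1 + 3*exp(-4*I*pi/5) + exp(-2*I*pi/5) + exp(2*I*pi/5)) + (1 + exp(-4*I*pi/5) + exp(4*I*pi/5) + 3*exp(2*I*pi/5)) + (1 + 3*exp(-2*I*pi/5) + exp(-4*I*pi/5) + exp(4*I*pi/5)) + (1 + exp(-2*I*pi/5) + exp(2*I*pi/5) + 3*exp(4*I*pi/5))] = 5/5 = 1
  <chi_rho, chi_4> = (1/5)[1*(6)*conj(1) + 1*(exp(-2*I*pi/5) + exp(-4*I*pi/5) + exp(4*I*pi/5) + 3*exp(2*I*pi/5))*conj(exp(-2*I*pi/5)) + 1*(exp(-2*I*pi/5) + exp(-4*I*pi/5) + exp(2*I*pi/5) + 3*exp(4*I*pi/5))*conj(exp(-4*I*pi/5)) + 1*(3*exp(-4*I*pi/5) + exp(-2*I*pi/5) + exp(4*I*pi/5) + exp(2*I*pi/5))*conj(exp(4*I*pi/5)) + 1*(3*exp(-2*I*pi/5) + exp(-4*I*pi/5) + exp(4*I*pi/5) + exp(2*I*pi/5))*conj(exp(2*I*pi/5))]
      = (1/5)[(6) + (1 + exp(-2*I*pi/5) + exp(-4*I*pi/5) + 3*exp(4*I*pi/5)) + (1 + 3*exp(-2*I*pi/5) + exp(-4*I*pi/5) + exp(2*I*pi/5)) + (1 + exp(-2*I*pi/5) + exp(4*I*pi/5) + 3*exp(2*I*pi/5)) + (1 + 3*exp(-4*I*pi/5) + exp(4*I*pi/5) + exp(2*I*pi/5))] = 5/5 = 1
(Exp terms are combined using exp(i*s)*conj(exp(i*t)) = exp(i*(s-t)), and sums of them are collapsed using the identity that for every m > 1 the m distinct m-th roots of unity sum to 0, e.g. 1 + exp(2*I*pi/3) + exp(-2*I*pi/3) = 0.)
Dimension check: dim(rho) = sum (mult * dim) = 0*1 + 3*1 + 1*1 + 1*1 + 1*1 = 6 = chi_rho(e) = 6.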